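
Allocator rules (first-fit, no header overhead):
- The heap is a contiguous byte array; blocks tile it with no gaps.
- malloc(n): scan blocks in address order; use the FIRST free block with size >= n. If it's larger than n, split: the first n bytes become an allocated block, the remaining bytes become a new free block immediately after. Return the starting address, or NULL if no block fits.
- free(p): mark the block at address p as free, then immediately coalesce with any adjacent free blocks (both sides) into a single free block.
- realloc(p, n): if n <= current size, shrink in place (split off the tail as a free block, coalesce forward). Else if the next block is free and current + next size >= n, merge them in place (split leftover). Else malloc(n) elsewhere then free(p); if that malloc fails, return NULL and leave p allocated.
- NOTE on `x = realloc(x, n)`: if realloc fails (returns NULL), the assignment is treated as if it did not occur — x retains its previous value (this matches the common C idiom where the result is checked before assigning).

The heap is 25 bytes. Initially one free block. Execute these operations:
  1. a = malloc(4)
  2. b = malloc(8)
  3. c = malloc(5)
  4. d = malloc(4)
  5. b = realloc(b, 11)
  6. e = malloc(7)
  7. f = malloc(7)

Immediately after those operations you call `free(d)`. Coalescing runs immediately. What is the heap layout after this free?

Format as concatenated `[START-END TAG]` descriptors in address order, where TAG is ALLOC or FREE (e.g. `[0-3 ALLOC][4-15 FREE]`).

Op 1: a = malloc(4) -> a = 0; heap: [0-3 ALLOC][4-24 FREE]
Op 2: b = malloc(8) -> b = 4; heap: [0-3 ALLOC][4-11 ALLOC][12-24 FREE]
Op 3: c = malloc(5) -> c = 12; heap: [0-3 ALLOC][4-11 ALLOC][12-16 ALLOC][17-24 FREE]
Op 4: d = malloc(4) -> d = 17; heap: [0-3 ALLOC][4-11 ALLOC][12-16 ALLOC][17-20 ALLOC][21-24 FREE]
Op 5: b = realloc(b, 11) -> NULL (b unchanged); heap: [0-3 ALLOC][4-11 ALLOC][12-16 ALLOC][17-20 ALLOC][21-24 FREE]
Op 6: e = malloc(7) -> e = NULL; heap: [0-3 ALLOC][4-11 ALLOC][12-16 ALLOC][17-20 ALLOC][21-24 FREE]
Op 7: f = malloc(7) -> f = NULL; heap: [0-3 ALLOC][4-11 ALLOC][12-16 ALLOC][17-20 ALLOC][21-24 FREE]
free(d): d = 17 -> block [17-20 ALLOC]; mark free, coalesce with adjacent free neighbors -> [0-3 ALLOC][4-11 ALLOC][12-16 ALLOC][17-24 FREE]

Answer: [0-3 ALLOC][4-11 ALLOC][12-16 ALLOC][17-24 FREE]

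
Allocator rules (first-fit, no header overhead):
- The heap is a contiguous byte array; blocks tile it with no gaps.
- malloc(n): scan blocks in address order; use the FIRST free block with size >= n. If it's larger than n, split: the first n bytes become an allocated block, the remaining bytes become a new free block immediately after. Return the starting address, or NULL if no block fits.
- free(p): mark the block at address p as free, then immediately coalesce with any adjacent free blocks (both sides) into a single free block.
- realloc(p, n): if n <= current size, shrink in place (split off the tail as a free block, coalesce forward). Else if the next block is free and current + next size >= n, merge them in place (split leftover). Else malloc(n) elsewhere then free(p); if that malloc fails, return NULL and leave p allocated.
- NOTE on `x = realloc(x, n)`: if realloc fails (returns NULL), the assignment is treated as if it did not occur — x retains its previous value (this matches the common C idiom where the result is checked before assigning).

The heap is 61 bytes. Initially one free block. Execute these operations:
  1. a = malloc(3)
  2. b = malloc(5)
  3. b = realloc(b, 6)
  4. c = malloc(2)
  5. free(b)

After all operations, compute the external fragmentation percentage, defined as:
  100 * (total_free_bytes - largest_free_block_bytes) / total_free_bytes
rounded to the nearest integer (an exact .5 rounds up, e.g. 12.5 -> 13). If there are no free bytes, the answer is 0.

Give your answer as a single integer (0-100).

Op 1: a = malloc(3) -> a = 0; heap: [0-2 ALLOC][3-60 FREE]
Op 2: b = malloc(5) -> b = 3; heap: [0-2 ALLOC][3-7 ALLOC][8-60 FREE]
Op 3: b = realloc(b, 6) -> b = 3; heap: [0-2 ALLOC][3-8 ALLOC][9-60 FREE]
Op 4: c = malloc(2) -> c = 9; heap: [0-2 ALLOC][3-8 ALLOC][9-10 ALLOC][11-60 FREE]
Op 5: free(b) -> (freed b); heap: [0-2 ALLOC][3-8 FREE][9-10 ALLOC][11-60 FREE]
Free blocks: [6 50] total_free=56 largest=50 -> 100*(56-50)/56 = 600/56 ≈ 10.714 -> rounds to 11

Answer: 11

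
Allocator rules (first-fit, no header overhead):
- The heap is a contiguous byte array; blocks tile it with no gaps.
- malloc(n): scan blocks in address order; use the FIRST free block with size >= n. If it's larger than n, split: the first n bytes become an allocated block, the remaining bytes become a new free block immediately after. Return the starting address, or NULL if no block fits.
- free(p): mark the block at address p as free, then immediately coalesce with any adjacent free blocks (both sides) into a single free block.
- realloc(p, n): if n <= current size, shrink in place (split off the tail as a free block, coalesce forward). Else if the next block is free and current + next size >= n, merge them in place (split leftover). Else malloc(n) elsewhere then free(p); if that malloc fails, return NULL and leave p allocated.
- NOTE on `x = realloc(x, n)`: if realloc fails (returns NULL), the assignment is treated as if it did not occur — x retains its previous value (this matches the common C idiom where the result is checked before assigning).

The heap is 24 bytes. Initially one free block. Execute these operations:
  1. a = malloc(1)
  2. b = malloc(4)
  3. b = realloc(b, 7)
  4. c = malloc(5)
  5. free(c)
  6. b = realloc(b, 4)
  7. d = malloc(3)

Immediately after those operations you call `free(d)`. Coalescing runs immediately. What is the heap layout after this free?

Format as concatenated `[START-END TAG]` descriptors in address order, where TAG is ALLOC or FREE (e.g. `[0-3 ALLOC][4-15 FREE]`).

Op 1: a = malloc(1) -> a = 0; heap: [0-0 ALLOC][1-23 FREE]
Op 2: b = malloc(4) -> b = 1; heap: [0-0 ALLOC][1-4 ALLOC][5-23 FREE]
Op 3: b = realloc(b, 7) -> b = 1; heap: [0-0 ALLOC][1-7 ALLOC][8-23 FREE]
Op 4: c = malloc(5) -> c = 8; heap: [0-0 ALLOC][1-7 ALLOC][8-12 ALLOC][13-23 FREE]
Op 5: free(c) -> (freed c); heap: [0-0 ALLOC][1-7 ALLOC][8-23 FREE]
Op 6: b = realloc(b, 4) -> b = 1; heap: [0-0 ALLOC][1-4 ALLOC][5-23 FREE]
Op 7: d = malloc(3) -> d = 5; heap: [0-0 ALLOC][1-4 ALLOC][5-7 ALLOC][8-23 FREE]
free(d): d = 5 -> block [5-7 ALLOC]; mark free, coalesce with adjacent free neighbors -> [0-0 ALLOC][1-4 ALLOC][5-23 FREE]

Answer: [0-0 ALLOC][1-4 ALLOC][5-23 FREE]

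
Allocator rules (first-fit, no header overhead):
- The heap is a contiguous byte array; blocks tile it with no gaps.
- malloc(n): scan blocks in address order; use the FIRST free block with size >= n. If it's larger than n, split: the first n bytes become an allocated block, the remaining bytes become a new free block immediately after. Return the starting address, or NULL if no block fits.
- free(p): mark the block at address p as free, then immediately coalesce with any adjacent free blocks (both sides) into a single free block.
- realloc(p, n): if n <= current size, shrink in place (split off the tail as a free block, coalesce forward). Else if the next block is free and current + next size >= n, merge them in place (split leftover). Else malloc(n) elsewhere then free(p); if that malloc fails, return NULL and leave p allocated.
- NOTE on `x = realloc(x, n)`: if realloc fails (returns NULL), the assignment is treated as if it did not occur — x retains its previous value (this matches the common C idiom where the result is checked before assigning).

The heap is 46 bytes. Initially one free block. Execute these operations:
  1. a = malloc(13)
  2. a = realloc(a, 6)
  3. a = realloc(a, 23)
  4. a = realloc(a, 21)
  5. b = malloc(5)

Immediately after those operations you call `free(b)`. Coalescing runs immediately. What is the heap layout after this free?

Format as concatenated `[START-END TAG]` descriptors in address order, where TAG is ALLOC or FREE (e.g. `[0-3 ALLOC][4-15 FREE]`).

Op 1: a = malloc(13) -> a = 0; heap: [0-12 ALLOC][13-45 FREE]
Op 2: a = realloc(a, 6) -> a = 0; heap: [0-5 ALLOC][6-45 FREE]
Op 3: a = realloc(a, 23) -> a = 0; heap: [0-22 ALLOC][23-45 FREE]
Op 4: a = realloc(a, 21) -> a = 0; heap: [0-20 ALLOC][21-45 FREE]
Op 5: b = malloc(5) -> b = 21; heap: [0-20 ALLOC][21-25 ALLOC][26-45 FREE]
free(b): b = 21 -> block [21-25 ALLOC]; mark free, coalesce with adjacent free neighbors -> [0-20 ALLOC][21-45 FREE]

Answer: [0-20 ALLOC][21-45 FREE]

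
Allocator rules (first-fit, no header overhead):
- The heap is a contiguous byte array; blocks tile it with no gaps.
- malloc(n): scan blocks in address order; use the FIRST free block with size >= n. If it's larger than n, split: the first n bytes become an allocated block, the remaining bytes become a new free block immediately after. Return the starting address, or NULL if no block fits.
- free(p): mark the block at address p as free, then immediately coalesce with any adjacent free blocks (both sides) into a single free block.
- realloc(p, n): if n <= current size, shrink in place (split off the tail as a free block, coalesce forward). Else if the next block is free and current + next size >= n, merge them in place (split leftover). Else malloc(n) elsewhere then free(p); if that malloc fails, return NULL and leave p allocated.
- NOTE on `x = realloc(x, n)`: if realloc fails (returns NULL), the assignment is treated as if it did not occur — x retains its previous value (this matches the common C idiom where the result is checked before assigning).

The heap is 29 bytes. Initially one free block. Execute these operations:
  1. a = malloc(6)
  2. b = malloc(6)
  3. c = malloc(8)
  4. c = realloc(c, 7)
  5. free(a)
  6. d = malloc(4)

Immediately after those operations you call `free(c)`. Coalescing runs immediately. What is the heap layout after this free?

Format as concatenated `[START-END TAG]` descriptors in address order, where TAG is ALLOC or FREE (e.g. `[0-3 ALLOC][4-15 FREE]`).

Answer: [0-3 ALLOC][4-5 FREE][6-11 ALLOC][12-28 FREE]

Derivation:
Op 1: a = malloc(6) -> a = 0; heap: [0-5 ALLOC][6-28 FREE]
Op 2: b = malloc(6) -> b = 6; heap: [0-5 ALLOC][6-11 ALLOC][12-28 FREE]
Op 3: c = malloc(8) -> c = 12; heap: [0-5 ALLOC][6-11 ALLOC][12-19 ALLOC][20-28 FREE]
Op 4: c = realloc(c, 7) -> c = 12; heap: [0-5 ALLOC][6-11 ALLOC][12-18 ALLOC][19-28 FREE]
Op 5: free(a) -> (freed a); heap: [0-5 FREE][6-11 ALLOC][12-18 ALLOC][19-28 FREE]
Op 6: d = malloc(4) -> d = 0; heap: [0-3 ALLOC][4-5 FREE][6-11 ALLOC][12-18 ALLOC][19-28 FREE]
free(c): c = 12 -> block [12-18 ALLOC]; mark free, coalesce with adjacent free neighbors -> [0-3 ALLOC][4-5 FREE][6-11 ALLOC][12-28 FREE]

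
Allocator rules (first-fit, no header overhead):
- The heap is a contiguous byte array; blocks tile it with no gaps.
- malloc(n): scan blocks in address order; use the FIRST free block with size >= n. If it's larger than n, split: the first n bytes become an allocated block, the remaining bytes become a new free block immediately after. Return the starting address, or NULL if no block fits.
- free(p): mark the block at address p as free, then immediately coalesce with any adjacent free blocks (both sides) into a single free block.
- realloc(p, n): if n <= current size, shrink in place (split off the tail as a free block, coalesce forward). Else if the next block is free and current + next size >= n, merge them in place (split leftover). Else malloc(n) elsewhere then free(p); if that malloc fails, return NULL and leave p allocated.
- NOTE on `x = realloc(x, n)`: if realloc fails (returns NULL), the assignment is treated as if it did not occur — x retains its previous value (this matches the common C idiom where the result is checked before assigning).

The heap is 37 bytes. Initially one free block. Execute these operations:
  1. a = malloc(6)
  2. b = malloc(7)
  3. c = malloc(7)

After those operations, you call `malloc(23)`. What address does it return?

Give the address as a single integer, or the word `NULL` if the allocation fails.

Answer: NULL

Derivation:
Op 1: a = malloc(6) -> a = 0; heap: [0-5 ALLOC][6-36 FREE]
Op 2: b = malloc(7) -> b = 6; heap: [0-5 ALLOC][6-12 ALLOC][13-36 FREE]
Op 3: c = malloc(7) -> c = 13; heap: [0-5 ALLOC][6-12 ALLOC][13-19 ALLOC][20-36 FREE]
malloc(23): first-fit scan over [0-5 ALLOC][6-12 ALLOC][13-19 ALLOC][20-36 FREE] -> NULL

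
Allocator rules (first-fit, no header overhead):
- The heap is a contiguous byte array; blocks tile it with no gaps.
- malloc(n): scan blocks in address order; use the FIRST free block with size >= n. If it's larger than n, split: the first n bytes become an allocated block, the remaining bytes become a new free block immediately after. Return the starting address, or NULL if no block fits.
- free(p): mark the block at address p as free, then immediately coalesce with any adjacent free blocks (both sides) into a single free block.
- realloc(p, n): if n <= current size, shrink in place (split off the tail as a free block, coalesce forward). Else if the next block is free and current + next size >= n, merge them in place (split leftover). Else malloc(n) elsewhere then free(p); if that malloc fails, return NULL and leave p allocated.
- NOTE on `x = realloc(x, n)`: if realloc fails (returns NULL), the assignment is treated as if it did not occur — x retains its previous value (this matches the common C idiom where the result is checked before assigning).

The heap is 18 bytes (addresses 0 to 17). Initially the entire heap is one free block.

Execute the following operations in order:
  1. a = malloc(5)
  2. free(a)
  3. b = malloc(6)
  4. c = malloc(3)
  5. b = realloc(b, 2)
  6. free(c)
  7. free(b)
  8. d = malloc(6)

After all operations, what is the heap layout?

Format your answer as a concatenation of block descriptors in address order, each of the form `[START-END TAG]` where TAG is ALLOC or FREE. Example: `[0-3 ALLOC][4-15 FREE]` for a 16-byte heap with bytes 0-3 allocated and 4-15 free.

Answer: [0-5 ALLOC][6-17 FREE]

Derivation:
Op 1: a = malloc(5) -> a = 0; heap: [0-4 ALLOC][5-17 FREE]
Op 2: free(a) -> (freed a); heap: [0-17 FREE]
Op 3: b = malloc(6) -> b = 0; heap: [0-5 ALLOC][6-17 FREE]
Op 4: c = malloc(3) -> c = 6; heap: [0-5 ALLOC][6-8 ALLOC][9-17 FREE]
Op 5: b = realloc(b, 2) -> b = 0; heap: [0-1 ALLOC][2-5 FREE][6-8 ALLOC][9-17 FREE]
Op 6: free(c) -> (freed c); heap: [0-1 ALLOC][2-17 FREE]
Op 7: free(b) -> (freed b); heap: [0-17 FREE]
Op 8: d = malloc(6) -> d = 0; heap: [0-5 ALLOC][6-17 FREE]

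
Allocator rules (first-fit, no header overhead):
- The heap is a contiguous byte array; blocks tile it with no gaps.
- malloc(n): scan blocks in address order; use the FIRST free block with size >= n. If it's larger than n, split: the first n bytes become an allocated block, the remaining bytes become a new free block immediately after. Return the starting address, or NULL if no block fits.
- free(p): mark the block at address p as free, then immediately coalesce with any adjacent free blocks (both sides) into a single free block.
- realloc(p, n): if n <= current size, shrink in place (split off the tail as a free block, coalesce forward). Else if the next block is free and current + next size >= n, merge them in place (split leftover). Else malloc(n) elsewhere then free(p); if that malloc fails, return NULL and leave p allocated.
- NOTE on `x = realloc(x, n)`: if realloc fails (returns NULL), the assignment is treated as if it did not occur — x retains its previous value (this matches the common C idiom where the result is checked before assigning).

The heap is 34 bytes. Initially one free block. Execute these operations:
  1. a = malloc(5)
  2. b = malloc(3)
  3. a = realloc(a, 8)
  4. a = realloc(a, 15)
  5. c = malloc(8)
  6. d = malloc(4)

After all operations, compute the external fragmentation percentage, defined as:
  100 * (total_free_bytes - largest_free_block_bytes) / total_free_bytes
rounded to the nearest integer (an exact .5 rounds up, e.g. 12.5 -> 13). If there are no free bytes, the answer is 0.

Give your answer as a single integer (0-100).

Answer: 25

Derivation:
Op 1: a = malloc(5) -> a = 0; heap: [0-4 ALLOC][5-33 FREE]
Op 2: b = malloc(3) -> b = 5; heap: [0-4 ALLOC][5-7 ALLOC][8-33 FREE]
Op 3: a = realloc(a, 8) -> a = 8; heap: [0-4 FREE][5-7 ALLOC][8-15 ALLOC][16-33 FREE]
Op 4: a = realloc(a, 15) -> a = 8; heap: [0-4 FREE][5-7 ALLOC][8-22 ALLOC][23-33 FREE]
Op 5: c = malloc(8) -> c = 23; heap: [0-4 FREE][5-7 ALLOC][8-22 ALLOC][23-30 ALLOC][31-33 FREE]
Op 6: d = malloc(4) -> d = 0; heap: [0-3 ALLOC][4-4 FREE][5-7 ALLOC][8-22 ALLOC][23-30 ALLOC][31-33 FREE]
Free blocks: [1 3] total_free=4 largest=3 -> 100*(4-3)/4 = 100/4 = 25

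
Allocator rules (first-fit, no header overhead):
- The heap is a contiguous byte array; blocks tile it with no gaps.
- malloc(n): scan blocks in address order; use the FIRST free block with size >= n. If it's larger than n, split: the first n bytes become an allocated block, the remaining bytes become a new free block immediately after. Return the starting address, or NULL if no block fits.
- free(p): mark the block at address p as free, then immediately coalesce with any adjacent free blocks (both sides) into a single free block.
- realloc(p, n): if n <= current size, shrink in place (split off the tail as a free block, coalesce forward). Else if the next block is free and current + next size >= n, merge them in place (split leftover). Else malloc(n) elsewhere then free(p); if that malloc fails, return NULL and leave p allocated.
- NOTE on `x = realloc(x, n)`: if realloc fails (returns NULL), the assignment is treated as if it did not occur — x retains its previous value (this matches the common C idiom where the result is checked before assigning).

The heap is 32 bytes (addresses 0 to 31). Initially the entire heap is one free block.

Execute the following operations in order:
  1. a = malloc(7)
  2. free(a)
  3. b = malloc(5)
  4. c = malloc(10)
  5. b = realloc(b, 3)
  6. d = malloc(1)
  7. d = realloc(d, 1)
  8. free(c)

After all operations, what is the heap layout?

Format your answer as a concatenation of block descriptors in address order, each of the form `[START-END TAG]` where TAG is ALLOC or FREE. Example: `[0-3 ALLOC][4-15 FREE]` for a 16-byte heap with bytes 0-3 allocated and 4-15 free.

Answer: [0-2 ALLOC][3-3 ALLOC][4-31 FREE]

Derivation:
Op 1: a = malloc(7) -> a = 0; heap: [0-6 ALLOC][7-31 FREE]
Op 2: free(a) -> (freed a); heap: [0-31 FREE]
Op 3: b = malloc(5) -> b = 0; heap: [0-4 ALLOC][5-31 FREE]
Op 4: c = malloc(10) -> c = 5; heap: [0-4 ALLOC][5-14 ALLOC][15-31 FREE]
Op 5: b = realloc(b, 3) -> b = 0; heap: [0-2 ALLOC][3-4 FREE][5-14 ALLOC][15-31 FREE]
Op 6: d = malloc(1) -> d = 3; heap: [0-2 ALLOC][3-3 ALLOC][4-4 FREE][5-14 ALLOC][15-31 FREE]
Op 7: d = realloc(d, 1) -> d = 3; heap: [0-2 ALLOC][3-3 ALLOC][4-4 FREE][5-14 ALLOC][15-31 FREE]
Op 8: free(c) -> (freed c); heap: [0-2 ALLOC][3-3 ALLOC][4-31 FREE]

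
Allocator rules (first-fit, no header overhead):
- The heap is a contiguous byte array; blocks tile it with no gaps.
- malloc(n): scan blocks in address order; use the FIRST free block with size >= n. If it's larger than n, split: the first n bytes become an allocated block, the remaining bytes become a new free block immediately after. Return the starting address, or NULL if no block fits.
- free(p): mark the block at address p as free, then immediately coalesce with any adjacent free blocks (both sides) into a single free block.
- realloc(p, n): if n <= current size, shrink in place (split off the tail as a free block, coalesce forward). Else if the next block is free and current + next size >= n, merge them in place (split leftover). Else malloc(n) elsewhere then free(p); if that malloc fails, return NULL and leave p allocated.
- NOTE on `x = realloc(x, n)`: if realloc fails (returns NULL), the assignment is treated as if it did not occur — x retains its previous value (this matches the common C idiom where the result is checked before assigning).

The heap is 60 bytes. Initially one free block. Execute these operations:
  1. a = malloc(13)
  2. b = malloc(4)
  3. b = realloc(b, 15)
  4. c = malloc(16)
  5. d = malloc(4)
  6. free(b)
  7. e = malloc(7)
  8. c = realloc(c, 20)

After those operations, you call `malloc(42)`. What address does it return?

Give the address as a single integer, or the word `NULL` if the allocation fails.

Op 1: a = malloc(13) -> a = 0; heap: [0-12 ALLOC][13-59 FREE]
Op 2: b = malloc(4) -> b = 13; heap: [0-12 ALLOC][13-16 ALLOC][17-59 FREE]
Op 3: b = realloc(b, 15) -> b = 13; heap: [0-12 ALLOC][13-27 ALLOC][28-59 FREE]
Op 4: c = malloc(16) -> c = 28; heap: [0-12 ALLOC][13-27 ALLOC][28-43 ALLOC][44-59 FREE]
Op 5: d = malloc(4) -> d = 44; heap: [0-12 ALLOC][13-27 ALLOC][28-43 ALLOC][44-47 ALLOC][48-59 FREE]
Op 6: free(b) -> (freed b); heap: [0-12 ALLOC][13-27 FREE][28-43 ALLOC][44-47 ALLOC][48-59 FREE]
Op 7: e = malloc(7) -> e = 13; heap: [0-12 ALLOC][13-19 ALLOC][20-27 FREE][28-43 ALLOC][44-47 ALLOC][48-59 FREE]
Op 8: c = realloc(c, 20) -> NULL (c unchanged); heap: [0-12 ALLOC][13-19 ALLOC][20-27 FREE][28-43 ALLOC][44-47 ALLOC][48-59 FREE]
malloc(42): first-fit scan over [0-12 ALLOC][13-19 ALLOC][20-27 FREE][28-43 ALLOC][44-47 ALLOC][48-59 FREE] -> NULL

Answer: NULL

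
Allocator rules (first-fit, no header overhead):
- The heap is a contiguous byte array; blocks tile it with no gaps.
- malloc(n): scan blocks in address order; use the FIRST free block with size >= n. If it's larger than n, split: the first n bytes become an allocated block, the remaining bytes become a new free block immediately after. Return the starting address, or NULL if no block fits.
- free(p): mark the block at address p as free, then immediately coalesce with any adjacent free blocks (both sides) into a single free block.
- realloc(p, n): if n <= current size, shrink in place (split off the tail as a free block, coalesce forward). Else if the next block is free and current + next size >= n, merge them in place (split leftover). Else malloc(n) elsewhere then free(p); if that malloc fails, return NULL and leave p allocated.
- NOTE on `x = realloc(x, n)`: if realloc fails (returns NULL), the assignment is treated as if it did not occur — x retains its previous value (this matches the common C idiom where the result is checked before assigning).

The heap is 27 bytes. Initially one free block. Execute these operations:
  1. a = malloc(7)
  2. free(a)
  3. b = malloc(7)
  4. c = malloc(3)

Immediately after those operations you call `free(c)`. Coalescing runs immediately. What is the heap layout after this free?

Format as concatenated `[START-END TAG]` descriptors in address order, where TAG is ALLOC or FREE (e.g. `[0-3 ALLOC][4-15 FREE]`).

Op 1: a = malloc(7) -> a = 0; heap: [0-6 ALLOC][7-26 FREE]
Op 2: free(a) -> (freed a); heap: [0-26 FREE]
Op 3: b = malloc(7) -> b = 0; heap: [0-6 ALLOC][7-26 FREE]
Op 4: c = malloc(3) -> c = 7; heap: [0-6 ALLOC][7-9 ALLOC][10-26 FREE]
free(c): c = 7 -> block [7-9 ALLOC]; mark free, coalesce with adjacent free neighbors -> [0-6 ALLOC][7-26 FREE]

Answer: [0-6 ALLOC][7-26 FREE]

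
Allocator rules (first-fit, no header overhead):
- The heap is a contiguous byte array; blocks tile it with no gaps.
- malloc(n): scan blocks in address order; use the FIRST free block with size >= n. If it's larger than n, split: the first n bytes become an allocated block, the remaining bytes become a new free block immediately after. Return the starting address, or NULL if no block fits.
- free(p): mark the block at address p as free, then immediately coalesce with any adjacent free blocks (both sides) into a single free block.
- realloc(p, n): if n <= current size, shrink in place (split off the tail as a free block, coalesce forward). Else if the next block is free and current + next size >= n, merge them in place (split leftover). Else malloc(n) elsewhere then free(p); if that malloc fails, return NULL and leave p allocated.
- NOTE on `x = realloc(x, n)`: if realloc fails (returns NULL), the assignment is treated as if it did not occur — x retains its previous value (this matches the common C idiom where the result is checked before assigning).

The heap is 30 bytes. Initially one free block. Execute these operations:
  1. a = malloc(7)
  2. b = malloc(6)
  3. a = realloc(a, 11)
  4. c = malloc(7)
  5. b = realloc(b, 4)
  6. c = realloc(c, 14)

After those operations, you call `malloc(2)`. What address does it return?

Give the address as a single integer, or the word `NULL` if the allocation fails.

Answer: 11

Derivation:
Op 1: a = malloc(7) -> a = 0; heap: [0-6 ALLOC][7-29 FREE]
Op 2: b = malloc(6) -> b = 7; heap: [0-6 ALLOC][7-12 ALLOC][13-29 FREE]
Op 3: a = realloc(a, 11) -> a = 13; heap: [0-6 FREE][7-12 ALLOC][13-23 ALLOC][24-29 FREE]
Op 4: c = malloc(7) -> c = 0; heap: [0-6 ALLOC][7-12 ALLOC][13-23 ALLOC][24-29 FREE]
Op 5: b = realloc(b, 4) -> b = 7; heap: [0-6 ALLOC][7-10 ALLOC][11-12 FREE][13-23 ALLOC][24-29 FREE]
Op 6: c = realloc(c, 14) -> NULL (c unchanged); heap: [0-6 ALLOC][7-10 ALLOC][11-12 FREE][13-23 ALLOC][24-29 FREE]
malloc(2): first-fit scan over [0-6 ALLOC][7-10 ALLOC][11-12 FREE][13-23 ALLOC][24-29 FREE] -> 11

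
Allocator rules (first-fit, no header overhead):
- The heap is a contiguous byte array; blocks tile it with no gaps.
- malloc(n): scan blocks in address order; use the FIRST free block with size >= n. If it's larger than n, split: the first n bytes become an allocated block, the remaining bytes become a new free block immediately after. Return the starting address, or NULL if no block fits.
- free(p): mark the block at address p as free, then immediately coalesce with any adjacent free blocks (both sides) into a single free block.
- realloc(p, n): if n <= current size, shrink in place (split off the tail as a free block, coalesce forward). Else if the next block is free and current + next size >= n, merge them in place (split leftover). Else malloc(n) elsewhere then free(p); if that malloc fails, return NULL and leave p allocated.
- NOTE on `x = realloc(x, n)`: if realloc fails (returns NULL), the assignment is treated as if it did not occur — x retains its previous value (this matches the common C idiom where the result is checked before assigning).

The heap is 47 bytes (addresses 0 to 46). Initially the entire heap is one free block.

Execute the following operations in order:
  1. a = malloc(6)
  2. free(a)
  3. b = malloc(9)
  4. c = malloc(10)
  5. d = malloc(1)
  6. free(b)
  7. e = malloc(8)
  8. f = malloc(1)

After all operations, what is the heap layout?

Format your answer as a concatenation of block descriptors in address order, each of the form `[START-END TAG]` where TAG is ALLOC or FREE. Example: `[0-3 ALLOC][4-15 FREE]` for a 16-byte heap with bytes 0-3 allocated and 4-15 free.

Answer: [0-7 ALLOC][8-8 ALLOC][9-18 ALLOC][19-19 ALLOC][20-46 FREE]

Derivation:
Op 1: a = malloc(6) -> a = 0; heap: [0-5 ALLOC][6-46 FREE]
Op 2: free(a) -> (freed a); heap: [0-46 FREE]
Op 3: b = malloc(9) -> b = 0; heap: [0-8 ALLOC][9-46 FREE]
Op 4: c = malloc(10) -> c = 9; heap: [0-8 ALLOC][9-18 ALLOC][19-46 FREE]
Op 5: d = malloc(1) -> d = 19; heap: [0-8 ALLOC][9-18 ALLOC][19-19 ALLOC][20-46 FREE]
Op 6: free(b) -> (freed b); heap: [0-8 FREE][9-18 ALLOC][19-19 ALLOC][20-46 FREE]
Op 7: e = malloc(8) -> e = 0; heap: [0-7 ALLOC][8-8 FREE][9-18 ALLOC][19-19 ALLOC][20-46 FREE]
Op 8: f = malloc(1) -> f = 8; heap: [0-7 ALLOC][8-8 ALLOC][9-18 ALLOC][19-19 ALLOC][20-46 FREE]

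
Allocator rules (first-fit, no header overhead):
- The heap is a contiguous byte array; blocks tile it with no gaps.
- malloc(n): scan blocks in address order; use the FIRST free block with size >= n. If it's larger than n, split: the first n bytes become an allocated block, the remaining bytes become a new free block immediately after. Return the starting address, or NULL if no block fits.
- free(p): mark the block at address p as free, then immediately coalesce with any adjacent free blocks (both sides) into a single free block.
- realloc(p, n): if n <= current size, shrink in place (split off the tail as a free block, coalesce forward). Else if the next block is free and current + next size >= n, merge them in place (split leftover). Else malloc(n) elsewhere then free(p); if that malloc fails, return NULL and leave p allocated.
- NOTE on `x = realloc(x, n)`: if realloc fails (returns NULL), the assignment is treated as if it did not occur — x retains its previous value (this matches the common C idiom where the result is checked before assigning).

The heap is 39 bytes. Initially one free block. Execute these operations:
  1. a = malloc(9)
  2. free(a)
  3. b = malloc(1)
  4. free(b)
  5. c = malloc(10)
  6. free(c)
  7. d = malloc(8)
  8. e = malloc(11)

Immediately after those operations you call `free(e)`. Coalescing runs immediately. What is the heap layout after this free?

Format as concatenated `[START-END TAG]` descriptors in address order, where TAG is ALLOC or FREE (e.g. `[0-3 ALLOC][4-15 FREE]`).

Answer: [0-7 ALLOC][8-38 FREE]

Derivation:
Op 1: a = malloc(9) -> a = 0; heap: [0-8 ALLOC][9-38 FREE]
Op 2: free(a) -> (freed a); heap: [0-38 FREE]
Op 3: b = malloc(1) -> b = 0; heap: [0-0 ALLOC][1-38 FREE]
Op 4: free(b) -> (freed b); heap: [0-38 FREE]
Op 5: c = malloc(10) -> c = 0; heap: [0-9 ALLOC][10-38 FREE]
Op 6: free(c) -> (freed c); heap: [0-38 FREE]
Op 7: d = malloc(8) -> d = 0; heap: [0-7 ALLOC][8-38 FREE]
Op 8: e = malloc(11) -> e = 8; heap: [0-7 ALLOC][8-18 ALLOC][19-38 FREE]
free(e): e = 8 -> block [8-18 ALLOC]; mark free, coalesce with adjacent free neighbors -> [0-7 ALLOC][8-38 FREE]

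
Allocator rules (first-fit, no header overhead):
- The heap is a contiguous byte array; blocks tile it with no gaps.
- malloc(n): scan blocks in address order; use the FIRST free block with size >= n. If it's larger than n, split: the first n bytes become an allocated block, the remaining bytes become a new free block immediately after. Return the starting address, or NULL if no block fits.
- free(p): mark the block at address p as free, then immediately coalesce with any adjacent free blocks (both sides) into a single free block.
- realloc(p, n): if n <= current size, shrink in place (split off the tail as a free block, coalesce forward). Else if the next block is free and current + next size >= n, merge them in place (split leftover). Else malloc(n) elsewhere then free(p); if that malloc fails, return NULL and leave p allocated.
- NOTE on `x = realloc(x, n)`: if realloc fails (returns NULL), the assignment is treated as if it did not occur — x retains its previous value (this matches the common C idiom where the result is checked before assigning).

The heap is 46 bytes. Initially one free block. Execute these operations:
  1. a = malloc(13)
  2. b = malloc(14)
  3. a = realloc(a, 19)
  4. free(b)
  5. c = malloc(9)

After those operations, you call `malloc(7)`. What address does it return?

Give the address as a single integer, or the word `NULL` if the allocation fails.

Op 1: a = malloc(13) -> a = 0; heap: [0-12 ALLOC][13-45 FREE]
Op 2: b = malloc(14) -> b = 13; heap: [0-12 ALLOC][13-26 ALLOC][27-45 FREE]
Op 3: a = realloc(a, 19) -> a = 27; heap: [0-12 FREE][13-26 ALLOC][27-45 ALLOC]
Op 4: free(b) -> (freed b); heap: [0-26 FREE][27-45 ALLOC]
Op 5: c = malloc(9) -> c = 0; heap: [0-8 ALLOC][9-26 FREE][27-45 ALLOC]
malloc(7): first-fit scan over [0-8 ALLOC][9-26 FREE][27-45 ALLOC] -> 9

Answer: 9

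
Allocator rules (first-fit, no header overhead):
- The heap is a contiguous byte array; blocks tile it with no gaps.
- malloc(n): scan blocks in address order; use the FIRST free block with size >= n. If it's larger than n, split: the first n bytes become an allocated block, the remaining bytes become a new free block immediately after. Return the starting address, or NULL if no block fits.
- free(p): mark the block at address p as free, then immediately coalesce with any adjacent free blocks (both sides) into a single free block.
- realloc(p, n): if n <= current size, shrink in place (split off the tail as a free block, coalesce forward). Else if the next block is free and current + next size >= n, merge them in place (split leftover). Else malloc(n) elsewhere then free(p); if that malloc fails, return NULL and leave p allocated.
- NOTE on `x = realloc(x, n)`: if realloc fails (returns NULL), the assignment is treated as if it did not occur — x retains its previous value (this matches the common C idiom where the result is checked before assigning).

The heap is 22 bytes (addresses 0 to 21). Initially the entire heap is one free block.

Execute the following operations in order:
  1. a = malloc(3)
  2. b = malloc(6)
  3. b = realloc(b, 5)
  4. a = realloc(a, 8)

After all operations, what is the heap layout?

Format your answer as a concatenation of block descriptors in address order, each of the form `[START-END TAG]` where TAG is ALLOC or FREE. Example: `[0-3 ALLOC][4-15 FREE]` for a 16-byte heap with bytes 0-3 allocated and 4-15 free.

Answer: [0-2 FREE][3-7 ALLOC][8-15 ALLOC][16-21 FREE]

Derivation:
Op 1: a = malloc(3) -> a = 0; heap: [0-2 ALLOC][3-21 FREE]
Op 2: b = malloc(6) -> b = 3; heap: [0-2 ALLOC][3-8 ALLOC][9-21 FREE]
Op 3: b = realloc(b, 5) -> b = 3; heap: [0-2 ALLOC][3-7 ALLOC][8-21 FREE]
Op 4: a = realloc(a, 8) -> a = 8; heap: [0-2 FREE][3-7 ALLOC][8-15 ALLOC][16-21 FREE]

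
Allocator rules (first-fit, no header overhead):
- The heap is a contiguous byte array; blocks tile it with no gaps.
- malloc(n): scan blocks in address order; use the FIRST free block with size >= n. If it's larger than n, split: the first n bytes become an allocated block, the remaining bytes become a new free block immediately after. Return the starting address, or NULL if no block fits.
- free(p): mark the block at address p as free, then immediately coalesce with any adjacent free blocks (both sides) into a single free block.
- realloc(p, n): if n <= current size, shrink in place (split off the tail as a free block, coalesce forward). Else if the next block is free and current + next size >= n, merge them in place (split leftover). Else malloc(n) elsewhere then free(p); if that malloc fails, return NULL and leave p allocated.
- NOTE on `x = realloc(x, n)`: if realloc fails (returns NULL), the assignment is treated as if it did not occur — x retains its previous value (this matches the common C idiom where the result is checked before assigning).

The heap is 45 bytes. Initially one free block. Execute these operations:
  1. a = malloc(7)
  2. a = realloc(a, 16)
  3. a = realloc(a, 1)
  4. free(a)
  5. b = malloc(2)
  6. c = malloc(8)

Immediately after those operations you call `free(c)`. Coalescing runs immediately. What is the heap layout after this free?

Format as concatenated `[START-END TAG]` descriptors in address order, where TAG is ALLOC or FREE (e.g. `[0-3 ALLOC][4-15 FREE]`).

Answer: [0-1 ALLOC][2-44 FREE]

Derivation:
Op 1: a = malloc(7) -> a = 0; heap: [0-6 ALLOC][7-44 FREE]
Op 2: a = realloc(a, 16) -> a = 0; heap: [0-15 ALLOC][16-44 FREE]
Op 3: a = realloc(a, 1) -> a = 0; heap: [0-0 ALLOC][1-44 FREE]
Op 4: free(a) -> (freed a); heap: [0-44 FREE]
Op 5: b = malloc(2) -> b = 0; heap: [0-1 ALLOC][2-44 FREE]
Op 6: c = malloc(8) -> c = 2; heap: [0-1 ALLOC][2-9 ALLOC][10-44 FREE]
free(c): c = 2 -> block [2-9 ALLOC]; mark free, coalesce with adjacent free neighbors -> [0-1 ALLOC][2-44 FREE]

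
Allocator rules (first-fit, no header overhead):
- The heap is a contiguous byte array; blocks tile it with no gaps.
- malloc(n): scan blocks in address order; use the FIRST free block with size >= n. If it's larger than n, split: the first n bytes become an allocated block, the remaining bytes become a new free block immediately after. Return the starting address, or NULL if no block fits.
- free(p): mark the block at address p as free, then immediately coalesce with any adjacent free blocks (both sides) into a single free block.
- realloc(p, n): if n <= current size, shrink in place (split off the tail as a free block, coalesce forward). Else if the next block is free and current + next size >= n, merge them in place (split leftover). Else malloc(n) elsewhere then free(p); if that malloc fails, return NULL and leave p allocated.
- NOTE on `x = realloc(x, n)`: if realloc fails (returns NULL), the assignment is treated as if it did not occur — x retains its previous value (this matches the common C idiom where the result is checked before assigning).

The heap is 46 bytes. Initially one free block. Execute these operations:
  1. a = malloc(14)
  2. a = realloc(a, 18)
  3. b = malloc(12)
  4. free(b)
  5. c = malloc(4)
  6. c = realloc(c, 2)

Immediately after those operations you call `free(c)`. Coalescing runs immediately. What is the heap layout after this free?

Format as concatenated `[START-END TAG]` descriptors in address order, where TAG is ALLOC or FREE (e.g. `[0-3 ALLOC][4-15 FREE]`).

Op 1: a = malloc(14) -> a = 0; heap: [0-13 ALLOC][14-45 FREE]
Op 2: a = realloc(a, 18) -> a = 0; heap: [0-17 ALLOC][18-45 FREE]
Op 3: b = malloc(12) -> b = 18; heap: [0-17 ALLOC][18-29 ALLOC][30-45 FREE]
Op 4: free(b) -> (freed b); heap: [0-17 ALLOC][18-45 FREE]
Op 5: c = malloc(4) -> c = 18; heap: [0-17 ALLOC][18-21 ALLOC][22-45 FREE]
Op 6: c = realloc(c, 2) -> c = 18; heap: [0-17 ALLOC][18-19 ALLOC][20-45 FREE]
free(c): c = 18 -> block [18-19 ALLOC]; mark free, coalesce with adjacent free neighbors -> [0-17 ALLOC][18-45 FREE]

Answer: [0-17 ALLOC][18-45 FREE]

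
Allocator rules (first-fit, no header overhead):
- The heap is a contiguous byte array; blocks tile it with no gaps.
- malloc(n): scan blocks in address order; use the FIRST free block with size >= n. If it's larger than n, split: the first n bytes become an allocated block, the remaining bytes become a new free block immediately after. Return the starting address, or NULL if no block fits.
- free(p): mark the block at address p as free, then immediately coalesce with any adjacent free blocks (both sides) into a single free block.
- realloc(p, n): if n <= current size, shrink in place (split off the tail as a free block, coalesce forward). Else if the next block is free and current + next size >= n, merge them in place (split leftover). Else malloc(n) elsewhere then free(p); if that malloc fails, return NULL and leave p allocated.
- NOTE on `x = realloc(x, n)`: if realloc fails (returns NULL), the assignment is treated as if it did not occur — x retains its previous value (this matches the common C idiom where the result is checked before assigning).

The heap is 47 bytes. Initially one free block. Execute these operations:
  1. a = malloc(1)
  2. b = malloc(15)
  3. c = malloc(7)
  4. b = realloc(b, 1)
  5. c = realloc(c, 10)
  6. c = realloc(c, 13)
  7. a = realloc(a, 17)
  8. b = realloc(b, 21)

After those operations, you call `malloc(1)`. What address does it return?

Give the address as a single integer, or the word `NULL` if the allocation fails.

Answer: 0

Derivation:
Op 1: a = malloc(1) -> a = 0; heap: [0-0 ALLOC][1-46 FREE]
Op 2: b = malloc(15) -> b = 1; heap: [0-0 ALLOC][1-15 ALLOC][16-46 FREE]
Op 3: c = malloc(7) -> c = 16; heap: [0-0 ALLOC][1-15 ALLOC][16-22 ALLOC][23-46 FREE]
Op 4: b = realloc(b, 1) -> b = 1; heap: [0-0 ALLOC][1-1 ALLOC][2-15 FREE][16-22 ALLOC][23-46 FREE]
Op 5: c = realloc(c, 10) -> c = 16; heap: [0-0 ALLOC][1-1 ALLOC][2-15 FREE][16-25 ALLOC][26-46 FREE]
Op 6: c = realloc(c, 13) -> c = 16; heap: [0-0 ALLOC][1-1 ALLOC][2-15 FREE][16-28 ALLOC][29-46 FREE]
Op 7: a = realloc(a, 17) -> a = 29; heap: [0-0 FREE][1-1 ALLOC][2-15 FREE][16-28 ALLOC][29-45 ALLOC][46-46 FREE]
Op 8: b = realloc(b, 21) -> NULL (b unchanged); heap: [0-0 FREE][1-1 ALLOC][2-15 FREE][16-28 ALLOC][29-45 ALLOC][46-46 FREE]
malloc(1): first-fit scan over [0-0 FREE][1-1 ALLOC][2-15 FREE][16-28 ALLOC][29-45 ALLOC][46-46 FREE] -> 0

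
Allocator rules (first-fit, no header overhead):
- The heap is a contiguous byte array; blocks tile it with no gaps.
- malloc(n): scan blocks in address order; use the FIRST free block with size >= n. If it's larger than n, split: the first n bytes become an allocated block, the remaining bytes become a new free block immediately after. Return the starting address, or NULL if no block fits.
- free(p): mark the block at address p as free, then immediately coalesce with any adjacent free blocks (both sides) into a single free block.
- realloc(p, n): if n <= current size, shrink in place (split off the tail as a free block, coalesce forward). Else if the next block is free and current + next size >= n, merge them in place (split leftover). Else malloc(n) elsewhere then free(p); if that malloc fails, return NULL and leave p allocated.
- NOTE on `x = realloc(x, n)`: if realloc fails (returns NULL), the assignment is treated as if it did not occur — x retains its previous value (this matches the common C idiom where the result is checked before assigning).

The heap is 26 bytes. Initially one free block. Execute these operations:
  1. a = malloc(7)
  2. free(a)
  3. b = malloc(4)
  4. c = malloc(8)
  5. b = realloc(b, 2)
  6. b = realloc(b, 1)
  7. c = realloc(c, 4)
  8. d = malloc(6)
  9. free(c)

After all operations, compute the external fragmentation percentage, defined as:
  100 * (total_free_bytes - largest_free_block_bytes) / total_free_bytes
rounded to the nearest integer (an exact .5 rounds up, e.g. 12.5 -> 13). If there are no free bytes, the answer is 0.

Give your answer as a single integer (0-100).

Answer: 37

Derivation:
Op 1: a = malloc(7) -> a = 0; heap: [0-6 ALLOC][7-25 FREE]
Op 2: free(a) -> (freed a); heap: [0-25 FREE]
Op 3: b = malloc(4) -> b = 0; heap: [0-3 ALLOC][4-25 FREE]
Op 4: c = malloc(8) -> c = 4; heap: [0-3 ALLOC][4-11 ALLOC][12-25 FREE]
Op 5: b = realloc(b, 2) -> b = 0; heap: [0-1 ALLOC][2-3 FREE][4-11 ALLOC][12-25 FREE]
Op 6: b = realloc(b, 1) -> b = 0; heap: [0-0 ALLOC][1-3 FREE][4-11 ALLOC][12-25 FREE]
Op 7: c = realloc(c, 4) -> c = 4; heap: [0-0 ALLOC][1-3 FREE][4-7 ALLOC][8-25 FREE]
Op 8: d = malloc(6) -> d = 8; heap: [0-0 ALLOC][1-3 FREE][4-7 ALLOC][8-13 ALLOC][14-25 FREE]
Op 9: free(c) -> (freed c); heap: [0-0 ALLOC][1-7 FREE][8-13 ALLOC][14-25 FREE]
Free blocks: [7 12] total_free=19 largest=12 -> 100*(19-12)/19 = 700/19 ≈ 36.842 -> rounds to 37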